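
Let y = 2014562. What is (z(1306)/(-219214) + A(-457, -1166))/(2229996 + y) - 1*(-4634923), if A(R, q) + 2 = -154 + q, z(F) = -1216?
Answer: 1078160188672859896/232616634353 ≈ 4.6349e+6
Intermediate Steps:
A(R, q) = -156 + q (A(R, q) = -2 + (-154 + q) = -156 + q)
(z(1306)/(-219214) + A(-457, -1166))/(2229996 + y) - 1*(-4634923) = (-1216/(-219214) + (-156 - 1166))/(2229996 + 2014562) - 1*(-4634923) = (-1216*(-1/219214) - 1322)/4244558 + 4634923 = (608/109607 - 1322)*(1/4244558) + 4634923 = -144899846/109607*1/4244558 + 4634923 = -72449923/232616634353 + 4634923 = 1078160188672859896/232616634353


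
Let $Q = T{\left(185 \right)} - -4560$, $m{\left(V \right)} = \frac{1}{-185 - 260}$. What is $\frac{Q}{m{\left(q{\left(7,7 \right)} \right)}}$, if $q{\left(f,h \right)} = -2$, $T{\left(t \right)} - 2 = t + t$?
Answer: $-2194740$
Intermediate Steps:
$T{\left(t \right)} = 2 + 2 t$ ($T{\left(t \right)} = 2 + \left(t + t\right) = 2 + 2 t$)
$m{\left(V \right)} = - \frac{1}{445}$ ($m{\left(V \right)} = \frac{1}{-445} = - \frac{1}{445}$)
$Q = 4932$ ($Q = \left(2 + 2 \cdot 185\right) - -4560 = \left(2 + 370\right) + 4560 = 372 + 4560 = 4932$)
$\frac{Q}{m{\left(q{\left(7,7 \right)} \right)}} = \frac{4932}{- \frac{1}{445}} = 4932 \left(-445\right) = -2194740$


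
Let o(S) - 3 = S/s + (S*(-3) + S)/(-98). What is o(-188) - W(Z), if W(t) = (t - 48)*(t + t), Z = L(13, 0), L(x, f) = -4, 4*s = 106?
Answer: -1100949/2597 ≈ -423.93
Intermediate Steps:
s = 53/2 (s = (1/4)*106 = 53/2 ≈ 26.500)
Z = -4
W(t) = 2*t*(-48 + t) (W(t) = (-48 + t)*(2*t) = 2*t*(-48 + t))
o(S) = 3 + 151*S/2597 (o(S) = 3 + (S/(53/2) + (S*(-3) + S)/(-98)) = 3 + (S*(2/53) + (-3*S + S)*(-1/98)) = 3 + (2*S/53 - 2*S*(-1/98)) = 3 + (2*S/53 + S/49) = 3 + 151*S/2597)
o(-188) - W(Z) = (3 + (151/2597)*(-188)) - 2*(-4)*(-48 - 4) = (3 - 28388/2597) - 2*(-4)*(-52) = -20597/2597 - 1*416 = -20597/2597 - 416 = -1100949/2597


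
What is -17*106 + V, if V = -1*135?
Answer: -1937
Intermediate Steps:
V = -135
-17*106 + V = -17*106 - 135 = -1802 - 135 = -1937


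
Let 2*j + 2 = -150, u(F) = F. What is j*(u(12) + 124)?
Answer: -10336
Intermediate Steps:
j = -76 (j = -1 + (½)*(-150) = -1 - 75 = -76)
j*(u(12) + 124) = -76*(12 + 124) = -76*136 = -10336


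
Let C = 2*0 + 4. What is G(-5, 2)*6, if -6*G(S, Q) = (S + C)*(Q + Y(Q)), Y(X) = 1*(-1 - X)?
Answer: -1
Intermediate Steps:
Y(X) = -1 - X
C = 4 (C = 0 + 4 = 4)
G(S, Q) = 2/3 + S/6 (G(S, Q) = -(S + 4)*(Q + (-1 - Q))/6 = -(4 + S)*(-1)/6 = -(-4 - S)/6 = 2/3 + S/6)
G(-5, 2)*6 = (2/3 + (1/6)*(-5))*6 = (2/3 - 5/6)*6 = -1/6*6 = -1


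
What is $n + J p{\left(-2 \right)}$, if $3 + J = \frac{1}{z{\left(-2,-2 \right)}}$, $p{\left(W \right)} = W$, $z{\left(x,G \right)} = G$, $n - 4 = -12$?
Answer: $-1$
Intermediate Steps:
$n = -8$ ($n = 4 - 12 = -8$)
$J = - \frac{7}{2}$ ($J = -3 + \frac{1}{-2} = -3 - \frac{1}{2} = - \frac{7}{2} \approx -3.5$)
$n + J p{\left(-2 \right)} = -8 - -7 = -8 + 7 = -1$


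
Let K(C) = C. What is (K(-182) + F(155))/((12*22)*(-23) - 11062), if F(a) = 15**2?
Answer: -43/17134 ≈ -0.0025096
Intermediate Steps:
F(a) = 225
(K(-182) + F(155))/((12*22)*(-23) - 11062) = (-182 + 225)/((12*22)*(-23) - 11062) = 43/(264*(-23) - 11062) = 43/(-6072 - 11062) = 43/(-17134) = 43*(-1/17134) = -43/17134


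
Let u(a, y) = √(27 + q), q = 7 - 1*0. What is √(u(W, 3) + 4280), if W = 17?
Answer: √(4280 + √34) ≈ 65.466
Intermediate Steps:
q = 7 (q = 7 + 0 = 7)
u(a, y) = √34 (u(a, y) = √(27 + 7) = √34)
√(u(W, 3) + 4280) = √(√34 + 4280) = √(4280 + √34)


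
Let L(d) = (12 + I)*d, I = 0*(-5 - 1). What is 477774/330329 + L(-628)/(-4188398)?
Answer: 1001798512698/691774661471 ≈ 1.4482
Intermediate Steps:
I = 0 (I = 0*(-6) = 0)
L(d) = 12*d (L(d) = (12 + 0)*d = 12*d)
477774/330329 + L(-628)/(-4188398) = 477774/330329 + (12*(-628))/(-4188398) = 477774*(1/330329) - 7536*(-1/4188398) = 477774/330329 + 3768/2094199 = 1001798512698/691774661471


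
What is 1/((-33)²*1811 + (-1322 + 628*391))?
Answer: 1/2216405 ≈ 4.5118e-7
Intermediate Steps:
1/((-33)²*1811 + (-1322 + 628*391)) = 1/(1089*1811 + (-1322 + 245548)) = 1/(1972179 + 244226) = 1/2216405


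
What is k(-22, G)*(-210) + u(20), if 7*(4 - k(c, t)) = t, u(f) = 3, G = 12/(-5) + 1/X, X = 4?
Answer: -1803/2 ≈ -901.50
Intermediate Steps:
G = -43/20 (G = 12/(-5) + 1/4 = 12*(-1/5) + 1*(1/4) = -12/5 + 1/4 = -43/20 ≈ -2.1500)
k(c, t) = 4 - t/7
k(-22, G)*(-210) + u(20) = (4 - 1/7*(-43/20))*(-210) + 3 = (4 + 43/140)*(-210) + 3 = (603/140)*(-210) + 3 = -1809/2 + 3 = -1803/2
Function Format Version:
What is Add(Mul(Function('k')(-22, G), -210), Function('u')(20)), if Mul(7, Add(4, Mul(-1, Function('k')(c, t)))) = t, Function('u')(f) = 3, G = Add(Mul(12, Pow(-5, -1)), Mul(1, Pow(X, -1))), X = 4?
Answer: Rational(-1803, 2) ≈ -901.50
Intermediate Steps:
G = Rational(-43, 20) (G = Add(Mul(12, Pow(-5, -1)), Mul(1, Pow(4, -1))) = Add(Mul(12, Rational(-1, 5)), Mul(1, Rational(1, 4))) = Add(Rational(-12, 5), Rational(1, 4)) = Rational(-43, 20) ≈ -2.1500)
Function('k')(c, t) = Add(4, Mul(Rational(-1, 7), t))
Add(Mul(Function('k')(-22, G), -210), Function('u')(20)) = Add(Mul(Add(4, Mul(Rational(-1, 7), Rational(-43, 20))), -210), 3) = Add(Mul(Add(4, Rational(43, 140)), -210), 3) = Add(Mul(Rational(603, 140), -210), 3) = Add(Rational(-1809, 2), 3) = Rational(-1803, 2)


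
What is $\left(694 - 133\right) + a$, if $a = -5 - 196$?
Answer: $360$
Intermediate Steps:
$a = -201$ ($a = -5 - 196 = -201$)
$\left(694 - 133\right) + a = \left(694 - 133\right) - 201 = 561 - 201 = 360$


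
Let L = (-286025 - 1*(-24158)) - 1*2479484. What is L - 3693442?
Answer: -6434793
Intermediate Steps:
L = -2741351 (L = (-286025 + 24158) - 2479484 = -261867 - 2479484 = -2741351)
L - 3693442 = -2741351 - 3693442 = -6434793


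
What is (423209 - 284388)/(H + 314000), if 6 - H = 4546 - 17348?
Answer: 138821/326808 ≈ 0.42478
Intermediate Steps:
H = 12808 (H = 6 - (4546 - 17348) = 6 - 1*(-12802) = 6 + 12802 = 12808)
(423209 - 284388)/(H + 314000) = (423209 - 284388)/(12808 + 314000) = 138821/326808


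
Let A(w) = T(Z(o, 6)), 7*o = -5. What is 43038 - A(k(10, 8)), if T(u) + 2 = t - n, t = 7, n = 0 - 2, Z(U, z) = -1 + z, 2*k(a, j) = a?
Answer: 43031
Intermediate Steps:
o = -5/7 (o = (⅐)*(-5) = -5/7 ≈ -0.71429)
k(a, j) = a/2
n = -2
T(u) = 7 (T(u) = -2 + (7 - 1*(-2)) = -2 + (7 + 2) = -2 + 9 = 7)
A(w) = 7
43038 - A(k(10, 8)) = 43038 - 1*7 = 43038 - 7 = 43031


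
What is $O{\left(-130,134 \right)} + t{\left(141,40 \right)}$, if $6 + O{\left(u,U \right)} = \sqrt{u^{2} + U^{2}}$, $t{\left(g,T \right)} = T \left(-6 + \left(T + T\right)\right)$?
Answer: $2954 + 2 \sqrt{8714} \approx 3140.7$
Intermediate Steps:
$t{\left(g,T \right)} = T \left(-6 + 2 T\right)$
$O{\left(u,U \right)} = -6 + \sqrt{U^{2} + u^{2}}$ ($O{\left(u,U \right)} = -6 + \sqrt{u^{2} + U^{2}} = -6 + \sqrt{U^{2} + u^{2}}$)
$O{\left(-130,134 \right)} + t{\left(141,40 \right)} = \left(-6 + \sqrt{134^{2} + \left(-130\right)^{2}}\right) + 2 \cdot 40 \left(-3 + 40\right) = \left(-6 + \sqrt{17956 + 16900}\right) + 2 \cdot 40 \cdot 37 = \left(-6 + \sqrt{34856}\right) + 2960 = \left(-6 + 2 \sqrt{8714}\right) + 2960 = 2954 + 2 \sqrt{8714}$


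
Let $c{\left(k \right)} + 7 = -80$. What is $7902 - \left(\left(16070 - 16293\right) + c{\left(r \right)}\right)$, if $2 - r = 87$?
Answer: $8212$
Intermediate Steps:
$r = -85$ ($r = 2 - 87 = -85$)
$c{\left(k \right)} = -87$ ($c{\left(k \right)} = -7 - 80 = -87$)
$7902 - \left(\left(16070 - 16293\right) + c{\left(r \right)}\right) = 7902 - \left(\left(16070 - 16293\right) - 87\right) = 7902 - \left(-223 - 87\right) = 7902 - -310 = 7902 + 310 = 8212$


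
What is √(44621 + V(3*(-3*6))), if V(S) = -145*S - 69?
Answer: √52382 ≈ 228.87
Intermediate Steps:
V(S) = -69 - 145*S
√(44621 + V(3*(-3*6))) = √(44621 + (-69 - 435*(-3*6))) = √(44621 + (-69 - 435*(-18))) = √(44621 + (-69 - 145*(-54))) = √(44621 + (-69 + 7830)) = √(44621 + 7761) = √52382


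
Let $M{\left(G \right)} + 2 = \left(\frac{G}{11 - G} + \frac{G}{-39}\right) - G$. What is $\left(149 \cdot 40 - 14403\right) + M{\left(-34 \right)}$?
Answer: $- \frac{4920367}{585} \approx -8410.9$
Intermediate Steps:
$M{\left(G \right)} = -2 - \frac{40 G}{39} + \frac{G}{11 - G}$ ($M{\left(G \right)} = -2 - \left(G - \frac{G}{-39} - \frac{G}{11 - G}\right) = -2 - \left(G - G \left(- \frac{1}{39}\right) - \frac{G}{11 - G}\right) = -2 - \left(\frac{40 G}{39} - \frac{G}{11 - G}\right) = -2 - \frac{40 G}{39} + \frac{G}{11 - G}$)
$\left(149 \cdot 40 - 14403\right) + M{\left(-34 \right)} = \left(149 \cdot 40 - 14403\right) + \frac{858 - 40 \left(-34\right)^{2} + 323 \left(-34\right)}{39 \left(-11 - 34\right)} = \left(5960 - 14403\right) + \frac{858 - 46240 - 10982}{39 \left(-45\right)} = -8443 + \frac{1}{39} \left(- \frac{1}{45}\right) \left(858 - 46240 - 10982\right) = -8443 + \frac{1}{39} \left(- \frac{1}{45}\right) \left(-56364\right) = -8443 + \frac{18788}{585} = - \frac{4920367}{585}$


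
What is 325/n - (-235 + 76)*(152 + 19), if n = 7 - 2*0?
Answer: 190648/7 ≈ 27235.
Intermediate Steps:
n = 7 (n = 7 + 0 = 7)
325/n - (-235 + 76)*(152 + 19) = 325/7 - (-235 + 76)*(152 + 19) = 325*(1/7) - (-159)*171 = 325/7 - 1*(-27189) = 325/7 + 27189 = 190648/7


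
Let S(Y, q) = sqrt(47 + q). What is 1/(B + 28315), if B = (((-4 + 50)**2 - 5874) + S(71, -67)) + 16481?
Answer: 20519/842058732 - I*sqrt(5)/842058732 ≈ 2.4368e-5 - 2.6555e-9*I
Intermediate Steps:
B = 12723 + 2*I*sqrt(5) (B = (((-4 + 50)**2 - 5874) + sqrt(47 - 67)) + 16481 = ((46**2 - 5874) + sqrt(-20)) + 16481 = ((2116 - 5874) + 2*I*sqrt(5)) + 16481 = (-3758 + 2*I*sqrt(5)) + 16481 = 12723 + 2*I*sqrt(5) ≈ 12723.0 + 4.4721*I)
1/(B + 28315) = 1/((12723 + 2*I*sqrt(5)) + 28315) = 1/(41038 + 2*I*sqrt(5))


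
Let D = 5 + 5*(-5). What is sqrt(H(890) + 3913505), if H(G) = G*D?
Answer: sqrt(3895705) ≈ 1973.8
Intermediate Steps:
D = -20 (D = 5 - 25 = -20)
H(G) = -20*G (H(G) = G*(-20) = -20*G)
sqrt(H(890) + 3913505) = sqrt(-20*890 + 3913505) = sqrt(-17800 + 3913505) = sqrt(3895705)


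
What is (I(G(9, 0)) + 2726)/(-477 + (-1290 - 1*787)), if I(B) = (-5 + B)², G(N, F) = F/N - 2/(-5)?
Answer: -68679/63850 ≈ -1.0756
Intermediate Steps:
G(N, F) = ⅖ + F/N (G(N, F) = F/N - 2*(-⅕) = F/N + ⅖ = ⅖ + F/N)
(I(G(9, 0)) + 2726)/(-477 + (-1290 - 1*787)) = ((-5 + (⅖ + 0/9))² + 2726)/(-477 + (-1290 - 1*787)) = ((-5 + (⅖ + 0*(⅑)))² + 2726)/(-477 + (-1290 - 787)) = ((-5 + (⅖ + 0))² + 2726)/(-477 - 2077) = ((-5 + ⅖)² + 2726)/(-2554) = ((-23/5)² + 2726)*(-1/2554) = (529/25 + 2726)*(-1/2554) = (68679/25)*(-1/2554) = -68679/63850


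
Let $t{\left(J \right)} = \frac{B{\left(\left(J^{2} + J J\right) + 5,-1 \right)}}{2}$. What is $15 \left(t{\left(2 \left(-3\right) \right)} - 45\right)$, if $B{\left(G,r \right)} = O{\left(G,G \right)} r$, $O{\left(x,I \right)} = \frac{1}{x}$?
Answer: $- \frac{103965}{154} \approx -675.1$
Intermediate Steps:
$B{\left(G,r \right)} = \frac{r}{G}$
$t{\left(J \right)} = - \frac{1}{2 \left(5 + 2 J^{2}\right)}$ ($t{\left(J \right)} = \frac{\left(-1\right) \frac{1}{\left(J^{2} + J J\right) + 5}}{2} = - \frac{1}{\left(J^{2} + J^{2}\right) + 5} \cdot \frac{1}{2} = - \frac{1}{2 J^{2} + 5} \cdot \frac{1}{2} = - \frac{1}{5 + 2 J^{2}} \cdot \frac{1}{2} = - \frac{1}{2 \left(5 + 2 J^{2}\right)}$)
$15 \left(t{\left(2 \left(-3\right) \right)} - 45\right) = 15 \left(- \frac{1}{10 + 4 \left(2 \left(-3\right)\right)^{2}} - 45\right) = 15 \left(- \frac{1}{10 + 4 \left(-6\right)^{2}} - 45\right) = 15 \left(- \frac{1}{10 + 4 \cdot 36} - 45\right) = 15 \left(- \frac{1}{10 + 144} - 45\right) = 15 \left(- \frac{1}{154} - 45\right) = 15 \left(- \frac{6931}{154}\right) = - \frac{103965}{154}$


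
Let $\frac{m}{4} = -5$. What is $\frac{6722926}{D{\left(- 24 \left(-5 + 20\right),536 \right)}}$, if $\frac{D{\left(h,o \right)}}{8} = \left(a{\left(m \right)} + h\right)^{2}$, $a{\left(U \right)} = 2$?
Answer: $\frac{3361463}{512656} \approx 6.557$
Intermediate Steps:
$m = -20$ ($m = 4 \left(-5\right) = -20$)
$D{\left(h,o \right)} = 8 \left(2 + h\right)^{2}$
$\frac{6722926}{D{\left(- 24 \left(-5 + 20\right),536 \right)}} = \frac{6722926}{8 \left(2 - 24 \left(-5 + 20\right)\right)^{2}} = \frac{6722926}{8 \left(2 - 360\right)^{2}} = \frac{6722926}{8 \left(-358\right)^{2}} = \frac{6722926}{8 \cdot 128164} = \frac{6722926}{1025312} = 6722926 \cdot \frac{1}{1025312} = \frac{3361463}{512656}$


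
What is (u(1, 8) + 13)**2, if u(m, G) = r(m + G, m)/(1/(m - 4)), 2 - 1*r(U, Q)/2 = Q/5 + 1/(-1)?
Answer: 361/25 ≈ 14.440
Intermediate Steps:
r(U, Q) = 6 - 2*Q/5 (r(U, Q) = 4 - 2*(Q/5 + 1/(-1)) = 4 - 2*(Q*(1/5) + 1*(-1)) = 4 - 2*(Q/5 - 1) = 4 - 2*(-1 + Q/5) = 4 + (2 - 2*Q/5) = 6 - 2*Q/5)
u(m, G) = (-4 + m)*(6 - 2*m/5) (u(m, G) = (6 - 2*m/5)/(1/(m - 4)) = (6 - 2*m/5)/(1/(-4 + m)) = (6 - 2*m/5)*(-4 + m) = (-4 + m)*(6 - 2*m/5))
(u(1, 8) + 13)**2 = (-2*(-15 + 1)*(-4 + 1)/5 + 13)**2 = (-2/5*(-14)*(-3) + 13)**2 = (-84/5 + 13)**2 = (-19/5)**2 = 361/25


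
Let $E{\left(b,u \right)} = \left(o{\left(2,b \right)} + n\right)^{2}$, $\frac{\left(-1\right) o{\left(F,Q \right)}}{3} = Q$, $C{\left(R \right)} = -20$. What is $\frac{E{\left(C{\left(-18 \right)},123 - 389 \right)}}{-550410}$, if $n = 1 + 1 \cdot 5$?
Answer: $- \frac{726}{91735} \approx -0.0079141$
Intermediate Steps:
$o{\left(F,Q \right)} = - 3 Q$
$n = 6$ ($n = 1 + 5 = 6$)
$E{\left(b,u \right)} = \left(6 - 3 b\right)^{2}$ ($E{\left(b,u \right)} = \left(- 3 b + 6\right)^{2} = \left(6 - 3 b\right)^{2}$)
$\frac{E{\left(C{\left(-18 \right)},123 - 389 \right)}}{-550410} = \frac{9 \left(-2 - 20\right)^{2}}{-550410} = 9 \left(-22\right)^{2} \left(- \frac{1}{550410}\right) = 9 \cdot 484 \left(- \frac{1}{550410}\right) = 4356 \left(- \frac{1}{550410}\right) = - \frac{726}{91735}$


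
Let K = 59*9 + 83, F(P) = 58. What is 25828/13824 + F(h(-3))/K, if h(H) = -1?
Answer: 2082523/1060992 ≈ 1.9628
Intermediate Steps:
K = 614 (K = 531 + 83 = 614)
25828/13824 + F(h(-3))/K = 25828/13824 + 58/614 = 25828*(1/13824) + 58*(1/614) = 6457/3456 + 29/307 = 2082523/1060992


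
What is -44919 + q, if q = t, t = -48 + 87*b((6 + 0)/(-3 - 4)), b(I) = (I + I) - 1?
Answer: -316422/7 ≈ -45203.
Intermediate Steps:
b(I) = -1 + 2*I (b(I) = 2*I - 1 = -1 + 2*I)
t = -1989/7 (t = -48 + 87*(-1 + 2*((6 + 0)/(-3 - 4))) = -48 + 87*(-1 + 2*(6/(-7))) = -48 + 87*(-1 + 2*(6*(-1/7))) = -48 + 87*(-1 + 2*(-6/7)) = -48 + 87*(-1 - 12/7) = -48 + 87*(-19/7) = -48 - 1653/7 = -1989/7 ≈ -284.14)
q = -1989/7 ≈ -284.14
-44919 + q = -44919 - 1989/7 = -316422/7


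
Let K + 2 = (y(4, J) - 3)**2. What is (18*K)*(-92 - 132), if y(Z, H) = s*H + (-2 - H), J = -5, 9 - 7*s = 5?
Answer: -173952/7 ≈ -24850.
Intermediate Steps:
s = 4/7 (s = 9/7 - 1/7*5 = 9/7 - 5/7 = 4/7 ≈ 0.57143)
y(Z, H) = -2 - 3*H/7 (y(Z, H) = 4*H/7 + (-2 - H) = -2 - 3*H/7)
K = 302/49 (K = -2 + ((-2 - 3/7*(-5)) - 3)**2 = -2 + ((-2 + 15/7) - 3)**2 = -2 + (1/7 - 3)**2 = -2 + (-20/7)**2 = -2 + 400/49 = 302/49 ≈ 6.1633)
(18*K)*(-92 - 132) = (18*(302/49))*(-92 - 132) = (5436/49)*(-224) = -173952/7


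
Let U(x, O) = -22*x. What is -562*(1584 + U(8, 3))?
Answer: -791296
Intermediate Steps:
-562*(1584 + U(8, 3)) = -562*(1584 - 22*8) = -562*(1584 - 176) = -562*1408 = -791296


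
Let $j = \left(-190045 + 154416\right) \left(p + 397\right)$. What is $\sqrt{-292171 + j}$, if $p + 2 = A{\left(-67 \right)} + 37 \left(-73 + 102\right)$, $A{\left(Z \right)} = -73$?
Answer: $i \sqrt{49994626} \approx 7070.7 i$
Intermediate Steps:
$p = 998$ ($p = -2 - \left(73 - 37 \left(-73 + 102\right)\right) = -2 + \left(-73 + 37 \cdot 29\right) = -2 + \left(-73 + 1073\right) = -2 + 1000 = 998$)
$j = -49702455$ ($j = \left(-190045 + 154416\right) \left(998 + 397\right) = \left(-35629\right) 1395 = -49702455$)
$\sqrt{-292171 + j} = \sqrt{-292171 - 49702455} = \sqrt{-49994626} = i \sqrt{49994626}$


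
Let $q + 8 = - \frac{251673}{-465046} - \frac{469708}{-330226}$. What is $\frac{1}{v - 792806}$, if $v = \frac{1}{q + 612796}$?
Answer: $- \frac{47053163264049357}{37304030154641129385544} \approx -1.2613 \cdot 10^{-6}$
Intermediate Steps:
$q = - \frac{463508724251}{76785140198}$ ($q = -8 - \left(- \frac{251673}{465046} - \frac{234854}{165113}\right) = -8 - - \frac{150772397333}{76785140198} = -8 + \left(\frac{251673}{465046} + \frac{234854}{165113}\right) = -8 + \frac{150772397333}{76785140198} = - \frac{463508724251}{76785140198} \approx -6.0364$)
$v = \frac{76785140198}{47053163264049357}$ ($v = \frac{1}{- \frac{463508724251}{76785140198} + 612796} = \frac{1}{\frac{47053163264049357}{76785140198}} = \frac{76785140198}{47053163264049357} \approx 1.6319 \cdot 10^{-6}$)
$\frac{1}{v - 792806} = \frac{1}{\frac{76785140198}{47053163264049357} - 792806} = \frac{1}{- \frac{37304030154641129385544}{47053163264049357}} = - \frac{47053163264049357}{37304030154641129385544}$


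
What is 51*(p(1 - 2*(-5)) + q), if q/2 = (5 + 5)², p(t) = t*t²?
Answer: 78081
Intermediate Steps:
p(t) = t³
q = 200 (q = 2*(5 + 5)² = 2*10² = 2*100 = 200)
51*(p(1 - 2*(-5)) + q) = 51*((1 - 2*(-5))³ + 200) = 51*((1 + 10)³ + 200) = 51*(11³ + 200) = 51*(1331 + 200) = 51*1531 = 78081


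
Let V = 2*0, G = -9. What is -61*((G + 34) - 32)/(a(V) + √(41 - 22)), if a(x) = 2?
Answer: -854/15 + 427*√19/15 ≈ 67.150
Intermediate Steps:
V = 0
-61*((G + 34) - 32)/(a(V) + √(41 - 22)) = -61*((-9 + 34) - 32)/(2 + √(41 - 22)) = -61*(25 - 32)/(2 + √19) = -(-427)/(2 + √19) = 427/(2 + √19)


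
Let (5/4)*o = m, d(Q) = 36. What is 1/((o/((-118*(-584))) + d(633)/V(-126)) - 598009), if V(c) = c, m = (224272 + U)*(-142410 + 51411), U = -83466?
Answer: -301490/225140037729 ≈ -1.3391e-6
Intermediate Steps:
m = -12813205194 (m = (224272 - 83466)*(-142410 + 51411) = 140806*(-90999) = -12813205194)
o = -51252820776/5 (o = (4/5)*(-12813205194) = -51252820776/5 ≈ -1.0251e+10)
1/((o/((-118*(-584))) + d(633)/V(-126)) - 598009) = 1/((-51252820776/(5*((-118*(-584)))) + 36/(-126)) - 598009) = 1/((-51252820776/5/68912 + 36*(-1/126)) - 598009) = 1/((-51252820776/5*1/68912 - 2/7) - 598009) = 1/((-6406602597/43070 - 2/7) - 598009) = 1/(-44846304319/301490 - 598009) = 1/(-225140037729/301490) = -301490/225140037729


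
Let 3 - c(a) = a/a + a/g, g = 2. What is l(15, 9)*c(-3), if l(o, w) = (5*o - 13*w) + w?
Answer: -231/2 ≈ -115.50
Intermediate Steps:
l(o, w) = -12*w + 5*o (l(o, w) = (-13*w + 5*o) + w = -12*w + 5*o)
c(a) = 2 - a/2 (c(a) = 3 - (a/a + a/2) = 3 - (1 + a*(½)) = 3 - (1 + a/2) = 3 + (-1 - a/2) = 2 - a/2)
l(15, 9)*c(-3) = (-12*9 + 5*15)*(2 - ½*(-3)) = (-108 + 75)*(2 + 3/2) = -33*7/2 = -231/2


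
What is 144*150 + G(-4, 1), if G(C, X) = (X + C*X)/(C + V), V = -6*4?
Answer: 604803/28 ≈ 21600.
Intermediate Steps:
V = -24
G(C, X) = (X + C*X)/(-24 + C) (G(C, X) = (X + C*X)/(C - 24) = (X + C*X)/(-24 + C))
144*150 + G(-4, 1) = 144*150 + 1*(1 - 4)/(-24 - 4) = 21600 + 1*(-3)/(-28) = 21600 + 1*(-1/28)*(-3) = 21600 + 3/28 = 604803/28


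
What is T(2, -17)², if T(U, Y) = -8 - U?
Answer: 100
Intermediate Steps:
T(2, -17)² = (-8 - 1*2)² = (-8 - 2)² = (-10)² = 100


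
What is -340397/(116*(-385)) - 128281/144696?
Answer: 10881263713/1615530840 ≈ 6.7354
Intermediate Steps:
-340397/(116*(-385)) - 128281/144696 = -340397/(-44660) - 128281*1/144696 = -340397*(-1/44660) - 128281/144696 = 340397/44660 - 128281/144696 = 10881263713/1615530840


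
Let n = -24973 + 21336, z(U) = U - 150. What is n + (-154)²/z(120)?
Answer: -66413/15 ≈ -4427.5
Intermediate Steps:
z(U) = -150 + U
n = -3637
n + (-154)²/z(120) = -3637 + (-154)²/(-150 + 120) = -3637 + 23716/(-30) = -3637 + 23716*(-1/30) = -3637 - 11858/15 = -66413/15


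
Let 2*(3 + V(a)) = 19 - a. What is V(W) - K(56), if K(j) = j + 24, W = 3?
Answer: -75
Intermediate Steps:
K(j) = 24 + j
V(a) = 13/2 - a/2 (V(a) = -3 + (19 - a)/2 = -3 + (19/2 - a/2) = 13/2 - a/2)
V(W) - K(56) = (13/2 - 1/2*3) - (24 + 56) = (13/2 - 3/2) - 1*80 = 5 - 80 = -75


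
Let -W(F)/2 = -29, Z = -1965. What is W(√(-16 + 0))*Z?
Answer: -113970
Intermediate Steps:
W(F) = 58 (W(F) = -2*(-29) = 58)
W(√(-16 + 0))*Z = 58*(-1965) = -113970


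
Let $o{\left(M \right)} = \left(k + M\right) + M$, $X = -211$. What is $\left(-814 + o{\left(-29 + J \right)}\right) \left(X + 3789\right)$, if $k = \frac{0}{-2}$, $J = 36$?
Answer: $-2862400$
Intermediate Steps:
$k = 0$ ($k = 0 \left(- \frac{1}{2}\right) = 0$)
$o{\left(M \right)} = 2 M$ ($o{\left(M \right)} = \left(0 + M\right) + M = M + M = 2 M$)
$\left(-814 + o{\left(-29 + J \right)}\right) \left(X + 3789\right) = \left(-814 + 2 \left(-29 + 36\right)\right) \left(-211 + 3789\right) = \left(-814 + 2 \cdot 7\right) 3578 = \left(-814 + 14\right) 3578 = \left(-800\right) 3578 = -2862400$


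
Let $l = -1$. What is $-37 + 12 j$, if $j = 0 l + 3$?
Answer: $-1$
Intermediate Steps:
$j = 3$ ($j = 0 \left(-1\right) + 3 = 0 + 3 = 3$)
$-37 + 12 j = -37 + 12 \cdot 3 = -37 + 36 = -1$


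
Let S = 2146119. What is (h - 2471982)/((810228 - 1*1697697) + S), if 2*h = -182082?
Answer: -854341/419550 ≈ -2.0363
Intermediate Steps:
h = -91041 (h = (½)*(-182082) = -91041)
(h - 2471982)/((810228 - 1*1697697) + S) = (-91041 - 2471982)/((810228 - 1*1697697) + 2146119) = -2563023/((810228 - 1697697) + 2146119) = -2563023/(-887469 + 2146119) = -2563023/1258650 = -2563023*1/1258650 = -854341/419550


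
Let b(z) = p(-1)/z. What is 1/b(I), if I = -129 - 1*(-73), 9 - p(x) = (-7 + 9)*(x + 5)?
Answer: -56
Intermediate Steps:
p(x) = -1 - 2*x (p(x) = 9 - (-7 + 9)*(x + 5) = 9 - 2*(5 + x) = 9 - (10 + 2*x) = 9 + (-10 - 2*x) = -1 - 2*x)
I = -56 (I = -129 + 73 = -56)
b(z) = 1/z (b(z) = (-1 - 2*(-1))/z = (-1 + 2)/z = 1/z)
1/b(I) = 1/(1/(-56)) = 1/(-1/56) = -56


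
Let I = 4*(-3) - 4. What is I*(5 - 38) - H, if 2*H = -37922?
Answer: 19489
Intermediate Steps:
H = -18961 (H = (1/2)*(-37922) = -18961)
I = -16 (I = -12 - 4 = -16)
I*(5 - 38) - H = -16*(5 - 38) - 1*(-18961) = -16*(-33) + 18961 = 528 + 18961 = 19489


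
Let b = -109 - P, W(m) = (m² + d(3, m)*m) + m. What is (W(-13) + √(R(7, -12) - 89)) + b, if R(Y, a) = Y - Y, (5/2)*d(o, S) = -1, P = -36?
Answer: 441/5 + I*√89 ≈ 88.2 + 9.434*I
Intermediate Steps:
d(o, S) = -⅖ (d(o, S) = (⅖)*(-1) = -⅖)
R(Y, a) = 0
W(m) = m² + 3*m/5 (W(m) = (m² - 2*m/5) + m = m² + 3*m/5)
b = -73 (b = -109 - 1*(-36) = -109 + 36 = -73)
(W(-13) + √(R(7, -12) - 89)) + b = ((⅕)*(-13)*(3 + 5*(-13)) + √(0 - 89)) - 73 = ((⅕)*(-13)*(3 - 65) + √(-89)) - 73 = ((⅕)*(-13)*(-62) + I*√89) - 73 = (806/5 + I*√89) - 73 = 441/5 + I*√89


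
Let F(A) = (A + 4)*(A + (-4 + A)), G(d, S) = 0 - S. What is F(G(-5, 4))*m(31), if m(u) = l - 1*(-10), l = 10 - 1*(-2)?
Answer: 0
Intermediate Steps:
l = 12 (l = 10 + 2 = 12)
G(d, S) = -S
m(u) = 22 (m(u) = 12 - 1*(-10) = 12 + 10 = 22)
F(A) = (-4 + 2*A)*(4 + A) (F(A) = (4 + A)*(-4 + 2*A) = (-4 + 2*A)*(4 + A))
F(G(-5, 4))*m(31) = (-16 + 2*(-1*4)² + 4*(-1*4))*22 = (-16 + 2*(-4)² + 4*(-4))*22 = (-16 + 2*16 - 16)*22 = (-16 + 32 - 16)*22 = 0*22 = 0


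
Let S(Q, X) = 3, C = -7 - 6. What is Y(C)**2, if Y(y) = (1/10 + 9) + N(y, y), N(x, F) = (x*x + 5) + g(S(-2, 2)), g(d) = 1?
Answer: 3389281/100 ≈ 33893.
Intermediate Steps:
C = -13
N(x, F) = 6 + x**2 (N(x, F) = (x*x + 5) + 1 = (x**2 + 5) + 1 = (5 + x**2) + 1 = 6 + x**2)
Y(y) = 151/10 + y**2 (Y(y) = (1/10 + 9) + (6 + y**2) = 91/10 + (6 + y**2) = 151/10 + y**2)
Y(C)**2 = (151/10 + (-13)**2)**2 = (151/10 + 169)**2 = (1841/10)**2 = 3389281/100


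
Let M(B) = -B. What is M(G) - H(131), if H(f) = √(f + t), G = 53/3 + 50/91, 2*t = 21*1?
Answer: -4973/273 - √566/2 ≈ -30.111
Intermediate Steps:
t = 21/2 (t = (21*1)/2 = (½)*21 = 21/2 ≈ 10.500)
G = 4973/273 (G = 53*(⅓) + 50*(1/91) = 53/3 + 50/91 = 4973/273 ≈ 18.216)
H(f) = √(21/2 + f) (H(f) = √(f + 21/2) = √(21/2 + f))
M(G) - H(131) = -1*4973/273 - √(42 + 4*131)/2 = -4973/273 - √(42 + 524)/2 = -4973/273 - √566/2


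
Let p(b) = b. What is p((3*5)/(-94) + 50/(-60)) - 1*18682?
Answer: -2634302/141 ≈ -18683.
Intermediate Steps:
p((3*5)/(-94) + 50/(-60)) - 1*18682 = ((3*5)/(-94) + 50/(-60)) - 1*18682 = (15*(-1/94) + 50*(-1/60)) - 18682 = (-15/94 - ⅚) - 18682 = -140/141 - 18682 = -2634302/141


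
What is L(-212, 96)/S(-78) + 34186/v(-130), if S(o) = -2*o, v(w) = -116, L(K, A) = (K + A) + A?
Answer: -666917/2262 ≈ -294.83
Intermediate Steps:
L(K, A) = K + 2*A (L(K, A) = (A + K) + A = K + 2*A)
L(-212, 96)/S(-78) + 34186/v(-130) = (-212 + 2*96)/((-2*(-78))) + 34186/(-116) = (-212 + 192)/156 + 34186*(-1/116) = -20*1/156 - 17093/58 = -5/39 - 17093/58 = -666917/2262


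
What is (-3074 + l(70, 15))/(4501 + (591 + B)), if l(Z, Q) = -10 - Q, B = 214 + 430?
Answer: -1033/1912 ≈ -0.54027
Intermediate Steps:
B = 644
(-3074 + l(70, 15))/(4501 + (591 + B)) = (-3074 + (-10 - 1*15))/(4501 + (591 + 644)) = (-3074 + (-10 - 15))/(4501 + 1235) = (-3074 - 25)/5736 = -3099*1/5736 = -1033/1912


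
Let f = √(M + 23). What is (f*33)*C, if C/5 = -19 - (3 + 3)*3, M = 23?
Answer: -6105*√46 ≈ -41406.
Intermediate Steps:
C = -185 (C = 5*(-19 - (3 + 3)*3) = 5*(-19 - 6*3) = 5*(-19 - 1*18) = 5*(-19 - 18) = 5*(-37) = -185)
f = √46 (f = √(23 + 23) = √46 ≈ 6.7823)
(f*33)*C = (√46*33)*(-185) = (33*√46)*(-185) = -6105*√46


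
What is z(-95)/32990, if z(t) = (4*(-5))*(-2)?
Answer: 4/3299 ≈ 0.0012125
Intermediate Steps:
z(t) = 40 (z(t) = -20*(-2) = 40)
z(-95)/32990 = 40/32990 = 40*(1/32990) = 4/3299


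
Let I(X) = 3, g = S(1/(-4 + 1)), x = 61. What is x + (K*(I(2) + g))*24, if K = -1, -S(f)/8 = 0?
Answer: -11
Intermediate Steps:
S(f) = 0 (S(f) = -8*0 = 0)
g = 0
x + (K*(I(2) + g))*24 = 61 - (3 + 0)*24 = 61 - 1*3*24 = 61 - 3*24 = 61 - 72 = -11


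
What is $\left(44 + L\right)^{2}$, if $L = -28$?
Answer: $256$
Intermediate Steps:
$\left(44 + L\right)^{2} = \left(44 - 28\right)^{2} = 16^{2} = 256$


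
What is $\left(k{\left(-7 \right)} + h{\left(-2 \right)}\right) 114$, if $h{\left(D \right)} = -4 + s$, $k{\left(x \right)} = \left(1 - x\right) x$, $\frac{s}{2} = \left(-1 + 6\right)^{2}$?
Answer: $-1140$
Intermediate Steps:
$s = 50$ ($s = 2 \left(-1 + 6\right)^{2} = 2 \cdot 5^{2} = 2 \cdot 25 = 50$)
$k{\left(x \right)} = x \left(1 - x\right)$
$h{\left(D \right)} = 46$ ($h{\left(D \right)} = -4 + 50 = 46$)
$\left(k{\left(-7 \right)} + h{\left(-2 \right)}\right) 114 = \left(- 7 \left(1 - -7\right) + 46\right) 114 = \left(- 7 \left(1 + 7\right) + 46\right) 114 = \left(\left(-7\right) 8 + 46\right) 114 = \left(-56 + 46\right) 114 = \left(-10\right) 114 = -1140$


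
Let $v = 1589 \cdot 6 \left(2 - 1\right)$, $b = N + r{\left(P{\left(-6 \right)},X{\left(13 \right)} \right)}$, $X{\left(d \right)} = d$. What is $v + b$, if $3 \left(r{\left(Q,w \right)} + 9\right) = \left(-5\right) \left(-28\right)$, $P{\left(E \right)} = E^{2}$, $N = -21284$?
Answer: $- \frac{35137}{3} \approx -11712.0$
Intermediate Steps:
$r{\left(Q,w \right)} = \frac{113}{3}$ ($r{\left(Q,w \right)} = -9 + \frac{\left(-5\right) \left(-28\right)}{3} = -9 + \frac{1}{3} \cdot 140 = -9 + \frac{140}{3} = \frac{113}{3}$)
$b = - \frac{63739}{3}$ ($b = -21284 + \frac{113}{3} = - \frac{63739}{3} \approx -21246.0$)
$v = 9534$ ($v = 1589 \cdot 6 \cdot 1 = 1589 \cdot 6 = 9534$)
$v + b = 9534 - \frac{63739}{3} = - \frac{35137}{3}$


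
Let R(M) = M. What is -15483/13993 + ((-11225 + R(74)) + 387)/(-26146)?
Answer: -127098933/182930489 ≈ -0.69479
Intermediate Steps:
-15483/13993 + ((-11225 + R(74)) + 387)/(-26146) = -15483/13993 + ((-11225 + 74) + 387)/(-26146) = -15483*1/13993 + (-11151 + 387)*(-1/26146) = -15483/13993 - 10764*(-1/26146) = -15483/13993 + 5382/13073 = -127098933/182930489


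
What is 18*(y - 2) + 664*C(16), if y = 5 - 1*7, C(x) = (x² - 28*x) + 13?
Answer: -118928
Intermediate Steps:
C(x) = 13 + x² - 28*x
y = -2 (y = 5 - 7 = -2)
18*(y - 2) + 664*C(16) = 18*(-2 - 2) + 664*(13 + 16² - 28*16) = 18*(-4) + 664*(13 + 256 - 448) = -72 + 664*(-179) = -72 - 118856 = -118928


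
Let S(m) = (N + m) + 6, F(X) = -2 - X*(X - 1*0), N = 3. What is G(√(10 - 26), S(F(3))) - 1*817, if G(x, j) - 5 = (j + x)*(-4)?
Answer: -804 - 16*I ≈ -804.0 - 16.0*I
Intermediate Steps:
F(X) = -2 - X² (F(X) = -2 - X*(X + 0) = -2 - X*X = -2 - X²)
S(m) = 9 + m (S(m) = (3 + m) + 6 = 9 + m)
G(x, j) = 5 - 4*j - 4*x (G(x, j) = 5 + (j + x)*(-4) = 5 + (-4*j - 4*x) = 5 - 4*j - 4*x)
G(√(10 - 26), S(F(3))) - 1*817 = (5 - 4*(9 + (-2 - 1*3²)) - 4*√(10 - 26)) - 1*817 = (5 - 4*(9 + (-2 - 1*9)) - 16*I) - 817 = (5 - 4*(9 + (-2 - 9)) - 16*I) - 817 = (5 - 4*(9 - 11) - 16*I) - 817 = (5 - 4*(-2) - 16*I) - 817 = (5 + 8 - 16*I) - 817 = (13 - 16*I) - 817 = -804 - 16*I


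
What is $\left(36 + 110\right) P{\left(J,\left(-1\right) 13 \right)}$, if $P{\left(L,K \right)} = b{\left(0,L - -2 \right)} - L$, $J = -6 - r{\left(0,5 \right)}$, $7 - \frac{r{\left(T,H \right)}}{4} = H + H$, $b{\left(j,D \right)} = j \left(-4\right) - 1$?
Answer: $-1022$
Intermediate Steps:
$b{\left(j,D \right)} = -1 - 4 j$ ($b{\left(j,D \right)} = - 4 j - 1 = -1 - 4 j$)
$r{\left(T,H \right)} = 28 - 8 H$ ($r{\left(T,H \right)} = 28 - 4 \left(H + H\right) = 28 - 4 \cdot 2 H = 28 - 8 H$)
$J = 6$ ($J = -6 - \left(28 - 40\right) = -6 - -12 = -6 + 12 = 6$)
$P{\left(L,K \right)} = -1 - L$ ($P{\left(L,K \right)} = \left(-1 - 0\right) - L = \left(-1 + 0\right) - L = -1 - L$)
$\left(36 + 110\right) P{\left(J,\left(-1\right) 13 \right)} = \left(36 + 110\right) \left(-1 - 6\right) = 146 \left(-1 - 6\right) = 146 \left(-7\right) = -1022$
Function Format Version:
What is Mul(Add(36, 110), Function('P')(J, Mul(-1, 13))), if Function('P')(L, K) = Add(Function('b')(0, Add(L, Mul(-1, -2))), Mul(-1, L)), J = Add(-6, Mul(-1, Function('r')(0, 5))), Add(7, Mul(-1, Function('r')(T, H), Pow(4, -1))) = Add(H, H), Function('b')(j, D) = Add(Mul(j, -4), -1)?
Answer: -1022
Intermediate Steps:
Function('b')(j, D) = Add(-1, Mul(-4, j)) (Function('b')(j, D) = Add(Mul(-4, j), -1) = Add(-1, Mul(-4, j)))
Function('r')(T, H) = Add(28, Mul(-8, H)) (Function('r')(T, H) = Add(28, Mul(-4, Add(H, H))) = Add(28, Mul(-4, Mul(2, H))) = Add(28, Mul(-8, H)))
J = 6 (J = Add(-6, Mul(-1, Add(28, Mul(-8, 5)))) = Add(-6, Mul(-1, Add(28, -40))) = Add(-6, Mul(-1, -12)) = Add(-6, 12) = 6)
Function('P')(L, K) = Add(-1, Mul(-1, L)) (Function('P')(L, K) = Add(Add(-1, Mul(-4, 0)), Mul(-1, L)) = Add(Add(-1, 0), Mul(-1, L)) = Add(-1, Mul(-1, L)))
Mul(Add(36, 110), Function('P')(J, Mul(-1, 13))) = Mul(Add(36, 110), Add(-1, Mul(-1, 6))) = Mul(146, Add(-1, -6)) = Mul(146, -7) = -1022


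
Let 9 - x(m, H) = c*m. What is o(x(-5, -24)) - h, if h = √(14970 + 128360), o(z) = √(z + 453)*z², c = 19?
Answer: -√143330 + 10816*√557 ≈ 2.5489e+5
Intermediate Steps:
x(m, H) = 9 - 19*m
o(z) = z²*√(453 + z) (o(z) = √(453 + z)*z² = z²*√(453 + z))
h = √143330 ≈ 378.59
o(x(-5, -24)) - h = (9 - 19*(-5))²*√(453 + (9 - 19*(-5))) - √143330 = (9 + 95)²*√(453 + (9 + 95)) - √143330 = 104²*√(453 + 104) - √143330 = 10816*√557 - √143330 = -√143330 + 10816*√557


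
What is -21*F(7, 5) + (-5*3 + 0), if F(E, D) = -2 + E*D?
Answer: -708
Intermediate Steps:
F(E, D) = -2 + D*E
-21*F(7, 5) + (-5*3 + 0) = -21*(-2 + 5*7) + (-5*3 + 0) = -21*(-2 + 35) + (-15 + 0) = -21*33 - 15 = -693 - 15 = -708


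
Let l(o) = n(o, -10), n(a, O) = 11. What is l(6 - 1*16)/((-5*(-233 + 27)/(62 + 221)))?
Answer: 3113/1030 ≈ 3.0223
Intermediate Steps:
l(o) = 11
l(6 - 1*16)/((-5*(-233 + 27)/(62 + 221))) = 11/((-5*(-233 + 27)/(62 + 221))) = 11/((-(-1030)/283)) = 11/((-5*(-206/283))) = 11/(1030/283) = 11*(283/1030) = 3113/1030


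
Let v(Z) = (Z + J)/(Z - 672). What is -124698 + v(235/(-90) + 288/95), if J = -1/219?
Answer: -10453841528471/83833273 ≈ -1.2470e+5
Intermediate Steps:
J = -1/219 (J = -1*1/219 = -1/219 ≈ -0.0045662)
v(Z) = (-1/219 + Z)/(-672 + Z) (v(Z) = (Z - 1/219)/(Z - 672) = (-1/219 + Z)/(-672 + Z))
-124698 + v(235/(-90) + 288/95) = -124698 + (-1/219 + (235/(-90) + 288/95))/(-672 + (235/(-90) + 288/95)) = -124698 + (-1/219 + (235*(-1/90) + 288*(1/95)))/(-672 + (235*(-1/90) + 288*(1/95))) = -124698 + (-1/219 + (-47/18 + 288/95))/(-672 + (-47/18 + 288/95)) = -124698 + (-1/219 + 719/1710)/(-672 + 719/1710) = -124698 + (51917/124830)/(-1148401/1710) = -124698 - 1710/1148401*51917/124830 = -124698 - 51917/83833273 = -10453841528471/83833273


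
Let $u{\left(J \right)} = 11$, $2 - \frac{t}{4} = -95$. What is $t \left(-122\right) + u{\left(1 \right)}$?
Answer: $-47325$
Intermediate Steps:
$t = 388$ ($t = 8 - -380 = 8 + 380 = 388$)
$t \left(-122\right) + u{\left(1 \right)} = 388 \left(-122\right) + 11 = -47336 + 11 = -47325$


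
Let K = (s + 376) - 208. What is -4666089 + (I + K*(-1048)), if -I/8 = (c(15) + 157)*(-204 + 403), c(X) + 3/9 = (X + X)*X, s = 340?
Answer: -18492859/3 ≈ -6.1643e+6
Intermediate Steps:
c(X) = -⅓ + 2*X² (c(X) = -⅓ + (X + X)*X = -⅓ + (2*X)*X = -⅓ + 2*X²)
K = 508 (K = (340 + 376) - 208 = 716 - 208 = 508)
I = -2897440/3 (I = -8*((-⅓ + 2*15²) + 157)*(-204 + 403) = -8*((-⅓ + 2*225) + 157)*199 = -8*((-⅓ + 450) + 157)*199 = -8*(1349/3 + 157)*199 = -14560*199/3 = -8*362180/3 = -2897440/3 ≈ -9.6581e+5)
-4666089 + (I + K*(-1048)) = -4666089 + (-2897440/3 + 508*(-1048)) = -4666089 + (-2897440/3 - 532384) = -4666089 - 4494592/3 = -18492859/3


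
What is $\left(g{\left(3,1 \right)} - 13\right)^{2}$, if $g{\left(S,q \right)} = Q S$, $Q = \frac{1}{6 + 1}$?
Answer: $\frac{7744}{49} \approx 158.04$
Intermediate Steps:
$Q = \frac{1}{7} \approx 0.14286$
$g{\left(S,q \right)} = \frac{S}{7}$
$\left(g{\left(3,1 \right)} - 13\right)^{2} = \left(\frac{1}{7} \cdot 3 - 13\right)^{2} = \left(\frac{3}{7} - 13\right)^{2} = \left(- \frac{88}{7}\right)^{2} = \frac{7744}{49}$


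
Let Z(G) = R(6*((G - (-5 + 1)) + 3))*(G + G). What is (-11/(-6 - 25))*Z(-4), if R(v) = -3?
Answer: 264/31 ≈ 8.5161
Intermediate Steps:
Z(G) = -6*G (Z(G) = -3*(G + G) = -6*G)
(-11/(-6 - 25))*Z(-4) = (-11/(-6 - 25))*(-6*(-4)) = (-11/(-31))*24 = -1/31*(-11)*24 = (11/31)*24 = 264/31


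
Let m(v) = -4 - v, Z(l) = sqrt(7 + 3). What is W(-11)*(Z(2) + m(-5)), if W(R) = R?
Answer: -11 - 11*sqrt(10) ≈ -45.785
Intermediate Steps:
Z(l) = sqrt(10)
W(-11)*(Z(2) + m(-5)) = -11*(sqrt(10) + (-4 - 1*(-5))) = -11*(sqrt(10) + (-4 + 5)) = -11*(sqrt(10) + 1) = -11*(1 + sqrt(10)) = -11 - 11*sqrt(10)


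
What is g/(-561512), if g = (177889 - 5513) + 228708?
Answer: -100271/140378 ≈ -0.71429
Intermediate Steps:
g = 401084 (g = 172376 + 228708 = 401084)
g/(-561512) = 401084/(-561512) = 401084*(-1/561512) = -100271/140378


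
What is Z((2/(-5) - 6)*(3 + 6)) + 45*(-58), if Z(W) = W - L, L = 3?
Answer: -13353/5 ≈ -2670.6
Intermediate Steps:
Z(W) = -3 + W (Z(W) = W - 1*3 = W - 3 = -3 + W)
Z((2/(-5) - 6)*(3 + 6)) + 45*(-58) = (-3 + (2/(-5) - 6)*(3 + 6)) + 45*(-58) = (-3 + (2*(-⅕) - 6)*9) - 2610 = (-3 + (-⅖ - 6)*9) - 2610 = (-3 - 32/5*9) - 2610 = (-3 - 288/5) - 2610 = -303/5 - 2610 = -13353/5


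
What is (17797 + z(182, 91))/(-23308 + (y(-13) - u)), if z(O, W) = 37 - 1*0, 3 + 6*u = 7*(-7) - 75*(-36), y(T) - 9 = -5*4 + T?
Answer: -26751/35660 ≈ -0.75017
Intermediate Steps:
y(T) = -11 + T (y(T) = 9 + (-5*4 + T) = 9 + (-20 + T) = -11 + T)
u = 1324/3 (u = -1/2 + (7*(-7) - 75*(-36))/6 = -1/2 + (-49 + 2700)/6 = -1/2 + (1/6)*2651 = -1/2 + 2651/6 = 1324/3 ≈ 441.33)
z(O, W) = 37 (z(O, W) = 37 + 0 = 37)
(17797 + z(182, 91))/(-23308 + (y(-13) - u)) = (17797 + 37)/(-23308 + ((-11 - 13) - 1*1324/3)) = 17834/(-23308 + (-24 - 1324/3)) = 17834/(-23308 - 1396/3) = 17834/(-71320/3) = 17834*(-3/71320) = -26751/35660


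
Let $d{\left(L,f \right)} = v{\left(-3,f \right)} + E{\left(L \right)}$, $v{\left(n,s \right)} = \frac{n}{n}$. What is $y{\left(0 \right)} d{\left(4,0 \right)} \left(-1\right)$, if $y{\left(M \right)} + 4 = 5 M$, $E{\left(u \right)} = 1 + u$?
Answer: $24$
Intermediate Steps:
$v{\left(n,s \right)} = 1$
$y{\left(M \right)} = -4 + 5 M$
$d{\left(L,f \right)} = 2 + L$ ($d{\left(L,f \right)} = 1 + \left(1 + L\right) = 2 + L$)
$y{\left(0 \right)} d{\left(4,0 \right)} \left(-1\right) = \left(-4 + 5 \cdot 0\right) \left(2 + 4\right) \left(-1\right) = \left(-4 + 0\right) 6 \left(-1\right) = \left(-4\right) 6 \left(-1\right) = \left(-24\right) \left(-1\right) = 24$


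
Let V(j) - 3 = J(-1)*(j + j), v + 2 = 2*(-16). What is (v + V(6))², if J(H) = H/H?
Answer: 361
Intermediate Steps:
J(H) = 1
v = -34 (v = -2 + 2*(-16) = -2 - 32 = -34)
V(j) = 3 + 2*j (V(j) = 3 + 1*(j + j) = 3 + 1*(2*j) = 3 + 2*j)
(v + V(6))² = (-34 + (3 + 2*6))² = (-34 + (3 + 12))² = (-34 + 15)² = (-19)² = 361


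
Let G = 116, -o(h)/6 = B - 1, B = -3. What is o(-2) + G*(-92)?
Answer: -10648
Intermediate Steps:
o(h) = 24 (o(h) = -6*(-3 - 1) = -6*(-4) = 24)
o(-2) + G*(-92) = 24 + 116*(-92) = 24 - 10672 = -10648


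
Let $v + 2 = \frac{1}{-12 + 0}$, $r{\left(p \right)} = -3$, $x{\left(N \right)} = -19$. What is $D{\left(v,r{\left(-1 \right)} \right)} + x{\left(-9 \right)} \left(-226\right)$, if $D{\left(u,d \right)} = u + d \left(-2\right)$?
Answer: $\frac{51575}{12} \approx 4297.9$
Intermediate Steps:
$v = - \frac{25}{12}$ ($v = -2 + \frac{1}{-12 + 0} = -2 + \frac{1}{-12} = -2 - \frac{1}{12} = - \frac{25}{12} \approx -2.0833$)
$D{\left(u,d \right)} = u - 2 d$
$D{\left(v,r{\left(-1 \right)} \right)} + x{\left(-9 \right)} \left(-226\right) = \left(- \frac{25}{12} - -6\right) - -4294 = \left(- \frac{25}{12} + 6\right) + 4294 = \frac{47}{12} + 4294 = \frac{51575}{12}$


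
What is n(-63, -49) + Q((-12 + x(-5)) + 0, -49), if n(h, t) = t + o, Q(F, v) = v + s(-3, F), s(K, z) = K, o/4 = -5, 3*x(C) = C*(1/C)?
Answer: -121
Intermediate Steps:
x(C) = 1/3 (x(C) = (C*(1/C))/3 = (C/C)/3 = (1/3)*1 = 1/3)
o = -20 (o = 4*(-5) = -20)
Q(F, v) = -3 + v (Q(F, v) = v - 3 = -3 + v)
n(h, t) = -20 + t (n(h, t) = t - 20 = -20 + t)
n(-63, -49) + Q((-12 + x(-5)) + 0, -49) = (-20 - 49) + (-3 - 49) = -69 - 52 = -121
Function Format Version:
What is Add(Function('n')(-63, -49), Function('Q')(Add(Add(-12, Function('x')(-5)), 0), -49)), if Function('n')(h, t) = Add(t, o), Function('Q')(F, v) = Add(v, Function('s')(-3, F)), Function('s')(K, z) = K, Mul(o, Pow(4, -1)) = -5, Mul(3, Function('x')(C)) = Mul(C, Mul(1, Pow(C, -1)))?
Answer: -121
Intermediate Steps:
Function('x')(C) = Rational(1, 3) (Function('x')(C) = Mul(Rational(1, 3), Mul(C, Mul(1, Pow(C, -1)))) = Mul(Rational(1, 3), Mul(C, Pow(C, -1))) = Mul(Rational(1, 3), 1) = Rational(1, 3))
o = -20 (o = Mul(4, -5) = -20)
Function('Q')(F, v) = Add(-3, v) (Function('Q')(F, v) = Add(v, -3) = Add(-3, v))
Function('n')(h, t) = Add(-20, t) (Function('n')(h, t) = Add(t, -20) = Add(-20, t))
Add(Function('n')(-63, -49), Function('Q')(Add(Add(-12, Function('x')(-5)), 0), -49)) = Add(Add(-20, -49), Add(-3, -49)) = Add(-69, -52) = -121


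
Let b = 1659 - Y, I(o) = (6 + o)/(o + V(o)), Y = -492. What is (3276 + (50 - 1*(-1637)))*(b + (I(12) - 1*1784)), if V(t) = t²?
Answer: 47371835/26 ≈ 1.8220e+6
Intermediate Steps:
I(o) = (6 + o)/(o + o²)
b = 2151 (b = 1659 - 1*(-492) = 1659 + 492 = 2151)
(3276 + (50 - 1*(-1637)))*(b + (I(12) - 1*1784)) = (3276 + (50 - 1*(-1637)))*(2151 + ((6 + 12)/(12*(1 + 12)) - 1*1784)) = (3276 + (50 + 1637))*(2151 + ((1/12)*18/13 - 1784)) = (3276 + 1687)*(2151 + ((1/12)*(1/13)*18 - 1784)) = 4963*(2151 + (3/26 - 1784)) = 4963*(2151 - 46381/26) = 4963*(9545/26) = 47371835/26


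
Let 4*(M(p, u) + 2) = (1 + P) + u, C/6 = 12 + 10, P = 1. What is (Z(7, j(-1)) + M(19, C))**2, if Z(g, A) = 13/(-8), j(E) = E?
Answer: 57121/64 ≈ 892.52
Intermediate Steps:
C = 132 (C = 6*(12 + 10) = 6*22 = 132)
M(p, u) = -3/2 + u/4 (M(p, u) = -2 + ((1 + 1) + u)/4 = -2 + (2 + u)/4 = -2 + (1/2 + u/4) = -3/2 + u/4)
Z(g, A) = -13/8 (Z(g, A) = 13*(-1/8) = -13/8)
(Z(7, j(-1)) + M(19, C))**2 = (-13/8 + (-3/2 + (1/4)*132))**2 = (-13/8 + (-3/2 + 33))**2 = (-13/8 + 63/2)**2 = (239/8)**2 = 57121/64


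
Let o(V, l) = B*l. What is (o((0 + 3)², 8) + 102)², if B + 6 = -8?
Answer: 100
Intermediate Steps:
B = -14 (B = -6 - 8 = -14)
o(V, l) = -14*l
(o((0 + 3)², 8) + 102)² = (-14*8 + 102)² = (-112 + 102)² = (-10)² = 100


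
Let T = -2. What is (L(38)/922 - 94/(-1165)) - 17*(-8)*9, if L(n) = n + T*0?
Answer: 657433029/537065 ≈ 1224.1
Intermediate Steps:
L(n) = n (L(n) = n - 2*0 = n + 0 = n)
(L(38)/922 - 94/(-1165)) - 17*(-8)*9 = (38/922 - 94/(-1165)) - 17*(-8)*9 = (38*(1/922) - 94*(-1/1165)) - (-136)*9 = (19/461 + 94/1165) - 1*(-1224) = 65469/537065 + 1224 = 657433029/537065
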